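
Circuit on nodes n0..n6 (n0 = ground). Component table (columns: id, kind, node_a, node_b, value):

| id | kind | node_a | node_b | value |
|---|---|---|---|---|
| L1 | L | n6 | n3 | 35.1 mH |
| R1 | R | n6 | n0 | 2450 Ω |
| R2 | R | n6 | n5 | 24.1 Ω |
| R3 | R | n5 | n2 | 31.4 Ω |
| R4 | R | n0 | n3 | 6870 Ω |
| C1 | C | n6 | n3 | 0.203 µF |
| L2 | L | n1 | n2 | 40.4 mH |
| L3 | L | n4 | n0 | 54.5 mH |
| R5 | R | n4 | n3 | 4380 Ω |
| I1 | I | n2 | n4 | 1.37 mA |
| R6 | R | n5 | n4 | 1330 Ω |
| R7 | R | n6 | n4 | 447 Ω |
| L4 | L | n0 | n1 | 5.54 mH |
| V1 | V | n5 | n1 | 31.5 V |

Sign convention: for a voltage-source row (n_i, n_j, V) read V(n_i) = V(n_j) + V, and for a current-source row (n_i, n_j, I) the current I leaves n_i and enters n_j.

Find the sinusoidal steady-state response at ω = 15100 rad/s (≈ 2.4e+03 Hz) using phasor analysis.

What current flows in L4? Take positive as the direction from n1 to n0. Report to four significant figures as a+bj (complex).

-0.02589+0.03160j A

Apply KCL at each of the 6 non-ground nodes and solve the resulting linear system.
Node n1: branches {L2, L4, V1} → V_1 = -2.644-2.166j
Node n2: branches {R3, L2, I1} → V_2 = 28.73-0.5513j
Node n3: branches {L1, R4, C1, R5} → V_3 = 29.09+2.639j
Node n4: branches {L3, R5, I1, R6, R7} → V_4 = 25.79+8.312j
Node n5: branches {R2, R3, R6, V1} → V_5 = 28.86-2.166j
Node n6: branches {L1, R1, R2, C1, R7} → V_6 = 28.32-1.594j
Source currents: i(V1)=-0.02854+0.08303j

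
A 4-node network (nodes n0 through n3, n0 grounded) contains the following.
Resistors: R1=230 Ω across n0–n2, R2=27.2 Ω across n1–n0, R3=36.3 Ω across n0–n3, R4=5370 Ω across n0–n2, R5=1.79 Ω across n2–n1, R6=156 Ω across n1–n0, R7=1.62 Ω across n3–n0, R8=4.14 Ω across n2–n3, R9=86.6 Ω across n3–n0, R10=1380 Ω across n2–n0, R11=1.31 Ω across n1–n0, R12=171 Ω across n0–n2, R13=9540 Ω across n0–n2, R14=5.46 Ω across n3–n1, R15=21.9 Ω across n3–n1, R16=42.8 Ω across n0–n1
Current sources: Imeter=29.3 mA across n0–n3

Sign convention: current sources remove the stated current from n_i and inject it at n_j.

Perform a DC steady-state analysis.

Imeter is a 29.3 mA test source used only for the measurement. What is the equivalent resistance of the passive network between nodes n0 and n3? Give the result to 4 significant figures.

MNA unknowns: 3 node voltages V₁..V_3
R1: Y=0.004348 on G[0,2]
R2: Y=0.03676 on G[1,0]
R3: Y=0.02755 on G[0,3]
R4: Y=0.0001862 on G[0,2]
R5: Y=0.5587 on G[2,1]
R6: Y=0.006410 on G[1,0]
R7: Y=0.6173 on G[3,0]
R8: Y=0.2415 on G[2,3]
R9: Y=0.01155 on G[3,0]
R10: Y=0.0007246 on G[2,0]
R11: Y=0.7634 on G[1,0]
R12: Y=0.005848 on G[0,2]
R13: Y=0.0001048 on G[0,2]
R14: Y=0.1832 on G[3,1]
R15: Y=0.04566 on G[3,1]
R16: Y=0.02336 on G[0,1]
Imeter: z[0]−=0.0293, z[3]+=0.0293
solve → V1=0.01012, V2=0.01636, V3=0.03157

R_eq = 1.077 Ω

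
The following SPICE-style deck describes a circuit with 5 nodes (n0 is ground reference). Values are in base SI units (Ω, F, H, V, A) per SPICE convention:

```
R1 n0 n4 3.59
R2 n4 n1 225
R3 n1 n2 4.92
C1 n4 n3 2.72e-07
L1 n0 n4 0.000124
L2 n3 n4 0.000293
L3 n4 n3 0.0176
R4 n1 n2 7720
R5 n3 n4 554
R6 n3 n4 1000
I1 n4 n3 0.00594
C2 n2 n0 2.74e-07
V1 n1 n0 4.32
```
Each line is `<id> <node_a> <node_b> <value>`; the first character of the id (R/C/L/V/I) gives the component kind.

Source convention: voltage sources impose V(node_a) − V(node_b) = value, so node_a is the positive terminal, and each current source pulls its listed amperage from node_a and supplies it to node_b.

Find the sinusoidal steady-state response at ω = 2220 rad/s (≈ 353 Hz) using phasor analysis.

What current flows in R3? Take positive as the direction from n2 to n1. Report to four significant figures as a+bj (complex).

Element admittances at ω=2220 rad/s:
  Y(R1) = 0.2786+0.000j S between n0,n4
  Y(R2) = 0.004444+0.000j S between n4,n1
  Y(R3) = 0.2033+0.000j S between n1,n2
  Y(C1) = 0.000+0.0006038j S between n4,n3
  Y(L1) = 0.000-3.633j S between n0,n4
  Y(L2) = 0.000-1.537j S between n3,n4
  Y(L3) = 0.000-0.02559j S between n4,n3
  Y(R4) = 0.0001295+0.000j S between n1,n2
  Y(R5) = 0.001805+0.000j S between n3,n4
  Y(R6) = 0.001000+0.000j S between n3,n4
  I1: injects 0.00594 A into n3 (from n4)
  Y(C2) = 0.000+0.0006083j S between n2,n0
  V1: constraint V(n1)−V(n0) = 4.32
Assemble and solve the 5×5 MNA system:
  V(n1)=4.320+0.000j  V(n2)=4.320-0.01292j  V(n3)=0.0004161+0.009055j  V(n4)=0.0004093+0.005253j
  i(V1)=-0.01921-0.002604j

-7.854e-06-0.002626j A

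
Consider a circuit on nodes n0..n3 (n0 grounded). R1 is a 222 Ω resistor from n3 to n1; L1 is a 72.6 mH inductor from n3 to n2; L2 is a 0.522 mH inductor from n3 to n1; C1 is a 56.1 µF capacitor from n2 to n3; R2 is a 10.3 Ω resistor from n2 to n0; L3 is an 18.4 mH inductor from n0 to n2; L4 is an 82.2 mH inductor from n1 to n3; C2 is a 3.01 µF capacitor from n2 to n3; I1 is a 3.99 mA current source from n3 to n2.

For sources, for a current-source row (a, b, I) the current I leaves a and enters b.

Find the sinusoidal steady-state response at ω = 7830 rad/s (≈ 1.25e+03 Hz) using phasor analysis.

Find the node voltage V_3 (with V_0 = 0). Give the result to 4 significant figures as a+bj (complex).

0.000+0.008654j V

Apply KCL at each of the 3 non-ground nodes and solve the resulting linear system.
Node n1: branches {R1, L2, L4} → V_1 = 0.000+0.008654j
Node n2: branches {L1, C1, R2, L3, C2, I1} → V_2 = 0.000+0.000j
Node n3: branches {R1, L1, L2, C1, L4, C2, I1} → V_3 = 0.000+0.008654j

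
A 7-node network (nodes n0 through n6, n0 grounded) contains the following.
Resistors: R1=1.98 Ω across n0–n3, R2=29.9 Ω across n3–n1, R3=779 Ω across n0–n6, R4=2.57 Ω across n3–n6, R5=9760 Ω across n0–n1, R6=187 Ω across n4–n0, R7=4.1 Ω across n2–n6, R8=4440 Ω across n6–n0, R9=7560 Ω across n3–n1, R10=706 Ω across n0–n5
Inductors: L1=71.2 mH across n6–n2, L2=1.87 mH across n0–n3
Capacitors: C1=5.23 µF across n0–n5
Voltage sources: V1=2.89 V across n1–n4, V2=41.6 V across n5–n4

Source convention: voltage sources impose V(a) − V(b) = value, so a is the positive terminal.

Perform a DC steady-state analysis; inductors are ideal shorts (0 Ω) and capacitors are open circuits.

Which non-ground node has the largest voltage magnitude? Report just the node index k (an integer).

Apply KCL at each of the 6 non-ground nodes and solve the resulting linear system.
Node n1: branches {R2, R5, R9, V1} → V_1 = -0.9736
Node n2: branches {L1, R7} → V_2 = 0.000
Node n3: branches {R1, R2, R4, L2, R9} → V_3 = 0.000
Node n4: branches {R6, V1, V2} → V_4 = -3.864
Node n5: branches {C1, R10, V2} → V_5 = 37.74
Node n6: branches {R3, R4, L1, R7, R8} → V_6 = 0.000
Source currents: i(L1)=0.000, i(L2)=0.03269, i(V1)=0.03279, i(V2)=-0.05345

5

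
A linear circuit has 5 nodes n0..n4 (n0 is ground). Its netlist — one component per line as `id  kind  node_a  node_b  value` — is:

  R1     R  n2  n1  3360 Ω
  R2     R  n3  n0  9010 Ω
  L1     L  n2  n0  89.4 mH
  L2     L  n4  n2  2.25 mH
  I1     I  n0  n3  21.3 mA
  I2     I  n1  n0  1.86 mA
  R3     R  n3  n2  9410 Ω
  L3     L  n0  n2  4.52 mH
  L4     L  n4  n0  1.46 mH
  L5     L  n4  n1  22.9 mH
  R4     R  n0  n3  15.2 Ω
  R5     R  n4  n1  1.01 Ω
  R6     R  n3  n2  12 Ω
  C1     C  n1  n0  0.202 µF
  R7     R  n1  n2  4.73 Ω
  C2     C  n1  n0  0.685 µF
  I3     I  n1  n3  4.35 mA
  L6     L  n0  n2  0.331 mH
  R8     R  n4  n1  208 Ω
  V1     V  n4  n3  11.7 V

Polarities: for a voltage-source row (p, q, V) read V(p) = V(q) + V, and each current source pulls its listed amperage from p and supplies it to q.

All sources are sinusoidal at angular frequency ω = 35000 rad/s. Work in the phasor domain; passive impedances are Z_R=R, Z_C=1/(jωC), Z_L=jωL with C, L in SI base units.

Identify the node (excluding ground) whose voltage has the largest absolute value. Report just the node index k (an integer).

4

Apply KCL at each of the 4 non-ground nodes and solve the resulting linear system.
Node n1: branches {R1, I2, L5, R5, C1, R7, C2, I3, R8} → V_1 = 6.850+2.747j
Node n2: branches {R1, L1, L2, R3, L3, R6, R7, L6} → V_2 = 2.677+3.397j
Node n3: branches {R2, I1, R3, R4, R6, I3, V1} → V_3 = -4.041+2.823j
Node n4: branches {L2, L4, L5, R5, R8, V1} → V_4 = 7.659+2.823j
Source currents: i(V1)=-0.8525+0.1382j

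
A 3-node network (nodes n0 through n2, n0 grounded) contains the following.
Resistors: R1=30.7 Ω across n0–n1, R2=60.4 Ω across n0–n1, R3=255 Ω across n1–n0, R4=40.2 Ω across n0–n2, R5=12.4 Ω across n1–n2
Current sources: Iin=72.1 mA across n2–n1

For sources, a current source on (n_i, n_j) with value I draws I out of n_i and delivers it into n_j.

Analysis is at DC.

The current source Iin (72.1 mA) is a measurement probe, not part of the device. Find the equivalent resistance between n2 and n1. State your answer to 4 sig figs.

MNA unknowns: 2 node voltages V₁..V_2
R1: Y=0.03257 on G[0,1]
R2: Y=0.01656 on G[0,1]
R3: Y=0.003922 on G[1,0]
R4: Y=0.02488 on G[0,2]
R5: Y=0.08065 on G[1,2]
Iin: z[2]−=0.0721, z[1]+=0.0721
solve → V1=0.2359, V2=-0.5030

R_eq = 10.25 Ω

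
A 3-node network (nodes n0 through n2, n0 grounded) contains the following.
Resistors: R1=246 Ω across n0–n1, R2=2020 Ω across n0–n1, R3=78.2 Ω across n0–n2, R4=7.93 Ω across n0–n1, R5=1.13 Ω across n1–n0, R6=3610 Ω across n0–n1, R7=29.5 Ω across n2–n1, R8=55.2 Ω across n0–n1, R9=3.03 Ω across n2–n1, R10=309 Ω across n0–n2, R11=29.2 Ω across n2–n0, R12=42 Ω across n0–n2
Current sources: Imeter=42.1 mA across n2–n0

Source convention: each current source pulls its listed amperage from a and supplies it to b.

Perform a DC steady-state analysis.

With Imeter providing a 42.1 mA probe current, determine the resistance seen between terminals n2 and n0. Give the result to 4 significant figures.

R_eq = 2.913 Ω

Element admittances at DC:
  Y(R1) = 0.004065 S between n0,n1
  Y(R2) = 0.0004950 S between n0,n1
  Y(R3) = 0.01279 S between n0,n2
  Y(R4) = 0.1261 S between n0,n1
  Y(R5) = 0.8850 S between n1,n0
  Y(R6) = 0.0002770 S between n0,n1
  Y(R7) = 0.03390 S between n2,n1
  Y(R8) = 0.01812 S between n0,n1
  Y(R9) = 0.3300 S between n2,n1
  Y(R10) = 0.003236 S between n0,n2
  Y(R11) = 0.03425 S between n2,n0
  Y(R12) = 0.02381 S between n0,n2
  Imeter: injects 0.0421 A into n0 (from n2)
Assemble and solve the 2×2 MNA system:
  V(n1)=-0.03193  V(n2)=-0.1226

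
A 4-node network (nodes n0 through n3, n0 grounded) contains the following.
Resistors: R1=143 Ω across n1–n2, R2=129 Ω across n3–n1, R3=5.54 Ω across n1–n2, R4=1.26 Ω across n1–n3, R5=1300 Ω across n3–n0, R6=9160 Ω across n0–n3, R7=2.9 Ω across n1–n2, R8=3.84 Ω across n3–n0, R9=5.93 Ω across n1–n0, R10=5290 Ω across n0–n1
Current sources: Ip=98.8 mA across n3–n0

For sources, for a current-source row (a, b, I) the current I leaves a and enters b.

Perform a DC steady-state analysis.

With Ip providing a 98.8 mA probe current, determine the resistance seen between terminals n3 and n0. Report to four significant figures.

Element admittances at DC:
  Y(R1) = 0.006993 S between n1,n2
  Y(R2) = 0.007752 S between n3,n1
  Y(R3) = 0.1805 S between n1,n2
  Y(R4) = 0.7937 S between n1,n3
  Y(R5) = 0.0007692 S between n3,n0
  Y(R6) = 0.0001092 S between n0,n3
  Y(R7) = 0.3448 S between n1,n2
  Y(R8) = 0.2604 S between n3,n0
  Y(R9) = 0.1686 S between n1,n0
  Y(R10) = 0.0001890 S between n0,n1
  Ip: injects 0.0988 A into n0 (from n3)
Assemble and solve the 3×3 MNA system:
  V(n1)=-0.2036  V(n2)=-0.2036  V(n3)=-0.2465

R_eq = 2.495 Ω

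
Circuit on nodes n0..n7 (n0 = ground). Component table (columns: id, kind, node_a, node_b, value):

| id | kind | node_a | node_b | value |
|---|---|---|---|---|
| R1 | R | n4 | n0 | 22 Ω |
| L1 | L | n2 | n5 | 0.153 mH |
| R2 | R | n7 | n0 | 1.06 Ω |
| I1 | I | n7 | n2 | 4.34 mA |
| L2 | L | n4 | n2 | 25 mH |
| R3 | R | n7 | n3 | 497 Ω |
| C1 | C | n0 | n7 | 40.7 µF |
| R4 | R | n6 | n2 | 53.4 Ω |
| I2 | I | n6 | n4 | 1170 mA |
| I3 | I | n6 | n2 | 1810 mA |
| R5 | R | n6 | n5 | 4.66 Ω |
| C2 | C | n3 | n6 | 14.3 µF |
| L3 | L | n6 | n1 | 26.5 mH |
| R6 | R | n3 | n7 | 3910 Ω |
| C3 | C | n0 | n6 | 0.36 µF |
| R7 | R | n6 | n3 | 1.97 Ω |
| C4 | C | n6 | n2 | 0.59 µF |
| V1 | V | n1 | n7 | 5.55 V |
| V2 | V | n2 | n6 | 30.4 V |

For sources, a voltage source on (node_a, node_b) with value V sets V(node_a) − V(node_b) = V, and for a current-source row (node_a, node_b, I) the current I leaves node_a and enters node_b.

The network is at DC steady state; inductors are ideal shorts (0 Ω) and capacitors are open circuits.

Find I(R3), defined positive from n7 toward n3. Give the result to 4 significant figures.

-0.01112 A

MNA unknowns: 7 node voltages V₁..V_7 plus 5 source currents (L1, L2, L3, V1, V2)
R1: Y=0.04545 on G[4,0]
L1: row V2−V5=0, i_L1 at 2,5
R2: Y=0.9434 on G[7,0]
I1: z[7]−=0.00434, z[2]+=0.00434
L2: row V4−V2=0, i_L2 at 4,2
R3: Y=0.002012 on G[7,3]
C1: Y=0.000 on G[0,7]
R4: Y=0.01873 on G[6,2]
I2: z[6]−=1.17, z[4]+=1.17
I3: z[6]−=1.81, z[2]+=1.81
R5: Y=0.2146 on G[6,5]
C2: Y=0.000 on G[3,6]
L3: row V6−V1=0, i_L3 at 6,1
R6: Y=0.0002558 on G[3,7]
C3: Y=0.000 on G[0,6]
R7: Y=0.5076 on G[6,3]
C4: Y=0.000 on G[6,2]
V1: row V1−V7=5.55, i_V1 at 1,7
V2: row V2−V6=30.4, i_V2 at 2,6
solve → V1=3.897, V2=34.30, V3=3.873, V4=34.30, V5=34.30, V6=3.897, V7=-1.653
aux → i_L1=6.524, i_L2=-0.3890, i_L3=-1.567, i_V1=-1.567, i_V2=-5.668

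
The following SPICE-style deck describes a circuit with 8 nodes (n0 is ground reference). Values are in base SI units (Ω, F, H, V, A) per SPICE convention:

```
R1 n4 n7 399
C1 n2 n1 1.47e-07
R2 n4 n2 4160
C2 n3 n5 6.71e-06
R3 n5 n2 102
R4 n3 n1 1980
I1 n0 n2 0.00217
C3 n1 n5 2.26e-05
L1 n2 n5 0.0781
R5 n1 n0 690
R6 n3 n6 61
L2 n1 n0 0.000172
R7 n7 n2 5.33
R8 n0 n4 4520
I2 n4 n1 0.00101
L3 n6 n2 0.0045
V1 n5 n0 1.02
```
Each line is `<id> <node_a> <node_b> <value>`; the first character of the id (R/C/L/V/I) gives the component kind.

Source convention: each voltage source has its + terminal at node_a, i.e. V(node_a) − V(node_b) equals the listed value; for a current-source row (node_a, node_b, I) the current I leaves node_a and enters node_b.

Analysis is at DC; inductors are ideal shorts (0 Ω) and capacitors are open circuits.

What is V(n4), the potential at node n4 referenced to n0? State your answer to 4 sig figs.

0.5990 V

MNA unknowns: 7 node voltages V₁..V_7 plus 4 source currents (L1, L2, L3, V1)
R1: Y=0.002506 on G[4,7]
C1: Y=0.000 on G[2,1]
R2: Y=0.0002404 on G[4,2]
C2: Y=0.000 on G[3,5]
R3: Y=0.009804 on G[5,2]
R4: Y=0.0005051 on G[3,1]
I1: z[0]−=0.00217, z[2]+=0.00217
C3: Y=0.000 on G[1,5]
L1: row V2−V5=0, i_L1 at 2,5
R5: Y=0.001449 on G[1,0]
R6: Y=0.01639 on G[3,6]
L2: row V1−V0=0, i_L2 at 1,0
R7: Y=0.1876 on G[7,2]
R8: Y=0.0002212 on G[0,4]
I2: z[4]−=0.00101, z[1]+=0.00101
L3: row V6−V2=0, i_L3 at 6,2
V1: row V5−V0=1.02, i_V1 at 5,0
solve → V1=0.000, V2=1.020, V3=0.9895, V4=0.5990, V5=1.020, V6=1.020, V7=1.014
aux → i_L1=0.0005277, i_L2=0.001510, i_L3=-0.0004998, i_V1=0.0005277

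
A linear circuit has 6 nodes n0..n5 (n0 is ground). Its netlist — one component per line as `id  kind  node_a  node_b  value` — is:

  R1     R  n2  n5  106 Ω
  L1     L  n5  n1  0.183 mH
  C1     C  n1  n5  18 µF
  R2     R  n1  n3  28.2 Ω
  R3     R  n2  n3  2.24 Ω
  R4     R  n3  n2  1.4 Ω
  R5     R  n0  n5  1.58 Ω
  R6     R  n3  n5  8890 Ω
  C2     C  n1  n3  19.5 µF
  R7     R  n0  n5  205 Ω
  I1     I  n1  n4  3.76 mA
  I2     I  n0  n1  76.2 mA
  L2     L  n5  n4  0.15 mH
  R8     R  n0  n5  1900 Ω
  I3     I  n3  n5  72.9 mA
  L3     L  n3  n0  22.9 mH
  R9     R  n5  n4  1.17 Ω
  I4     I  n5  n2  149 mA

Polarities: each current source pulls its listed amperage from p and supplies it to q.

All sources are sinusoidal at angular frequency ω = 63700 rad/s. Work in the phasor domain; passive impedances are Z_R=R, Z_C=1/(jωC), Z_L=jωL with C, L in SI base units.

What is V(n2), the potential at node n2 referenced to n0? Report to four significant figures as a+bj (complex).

MNA unknowns: 5 node voltages V₁..V_5
R1: Y=0.009434+0.000j on G[2,5]
L1: Y=0.000-0.08578j on G[5,1]
C1: Y=0.000+1.147j on G[1,5]
R2: Y=0.03546+0.000j on G[1,3]
R3: Y=0.4464+0.000j on G[2,3]
R4: Y=0.7143+0.000j on G[3,2]
R5: Y=0.6329+0.000j on G[0,5]
R6: Y=0.0001125+0.000j on G[3,5]
C2: Y=0.000+1.242j on G[1,3]
R7: Y=0.004878+0.000j on G[0,5]
I1: z[1]−=0.00376, z[4]+=0.00376
I2: z[0]−=0.0762, z[1]+=0.0762
L2: Y=0.000-0.1047j on G[5,4]
R8: Y=0.0005263+0.000j on G[0,5]
I3: z[3]−=0.0729, z[5]+=0.0729
L3: Y=0.000-0.0006855j on G[3,0]
R9: Y=0.8547+0.000j on G[5,4]
I4: z[5]−=0.149, z[2]+=0.149
solve → V1=0.1214-0.1388j, V2=0.2521-0.1975j, V3=0.1248-0.1991j, V4=0.1239+0.0006647j, V5=0.1196+0.0001340j

0.2521-0.1975j V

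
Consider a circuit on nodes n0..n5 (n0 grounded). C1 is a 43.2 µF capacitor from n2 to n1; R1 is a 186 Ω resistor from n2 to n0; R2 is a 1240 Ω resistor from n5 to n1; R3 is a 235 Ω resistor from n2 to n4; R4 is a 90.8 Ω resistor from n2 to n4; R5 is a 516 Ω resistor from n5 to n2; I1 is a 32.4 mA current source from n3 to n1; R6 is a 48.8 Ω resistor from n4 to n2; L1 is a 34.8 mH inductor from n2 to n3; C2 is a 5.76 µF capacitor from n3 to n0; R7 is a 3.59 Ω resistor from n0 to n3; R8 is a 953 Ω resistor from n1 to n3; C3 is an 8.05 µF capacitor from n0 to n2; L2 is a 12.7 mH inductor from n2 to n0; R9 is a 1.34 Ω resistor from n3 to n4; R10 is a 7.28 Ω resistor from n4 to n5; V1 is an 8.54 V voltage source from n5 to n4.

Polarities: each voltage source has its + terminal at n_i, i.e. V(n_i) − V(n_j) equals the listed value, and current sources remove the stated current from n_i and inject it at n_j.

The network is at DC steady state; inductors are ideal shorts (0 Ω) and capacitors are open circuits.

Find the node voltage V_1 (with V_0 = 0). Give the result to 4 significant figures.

21.17 V

Apply KCL at each of the 5 non-ground nodes and solve the resulting linear system.
Node n1: branches {C1, R2, I1, R8} → V_1 = 21.17
Node n2: branches {C1, R1, R3, R4, R5, R6, L1, C3, L2} → V_2 = 0.000
Node n3: branches {I1, L1, C2, R7, R8, R9} → V_3 = 0.000
Node n4: branches {R3, R4, R6, R9, R10, V1} → V_4 = -0.008114
Node n5: branches {R2, R5, R10, V1} → V_5 = 8.532
Source currents: i(L1)=0.01624, i(L2)=0.000, i(V1)=-1.179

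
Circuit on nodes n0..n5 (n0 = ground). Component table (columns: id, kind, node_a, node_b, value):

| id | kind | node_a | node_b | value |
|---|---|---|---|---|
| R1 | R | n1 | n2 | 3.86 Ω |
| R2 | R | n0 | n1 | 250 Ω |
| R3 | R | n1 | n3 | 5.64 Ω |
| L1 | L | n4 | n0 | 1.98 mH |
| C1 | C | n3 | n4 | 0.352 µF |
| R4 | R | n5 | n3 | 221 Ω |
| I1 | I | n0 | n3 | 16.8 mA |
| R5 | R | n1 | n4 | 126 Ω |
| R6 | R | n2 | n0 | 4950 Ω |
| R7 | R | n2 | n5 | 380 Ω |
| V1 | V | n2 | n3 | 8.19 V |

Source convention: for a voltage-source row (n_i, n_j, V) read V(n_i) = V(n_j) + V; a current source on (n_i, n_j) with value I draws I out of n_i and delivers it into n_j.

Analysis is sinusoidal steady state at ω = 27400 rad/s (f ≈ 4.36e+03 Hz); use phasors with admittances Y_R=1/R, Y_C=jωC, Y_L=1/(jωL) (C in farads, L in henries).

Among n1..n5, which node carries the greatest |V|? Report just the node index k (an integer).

MNA unknowns: 5 node voltages V₁..V_5 plus 1 source current (V1)
R1: Y=0.2591+0.000j on G[1,2]
R2: Y=0.004000+0.000j on G[0,1]
R3: Y=0.1773+0.000j on G[1,3]
L1: Y=0.000-0.01843j on G[4,0]
C1: Y=0.000+0.009645j on G[3,4]
R4: Y=0.004525+0.000j on G[5,3]
I1: z[0]−=0.0168, z[3]+=0.0168
R5: Y=0.007937+0.000j on G[1,4]
R6: Y=0.0002020+0.000j on G[2,0]
R7: Y=0.002632+0.000j on G[2,5]
V1: row V2−V3=8.19, i_V1 at 2,3
solve → V1=2.997+1.890j, V2=6.399+1.938j, V3=-1.791+1.938j, V4=0.4313+0.1908j, V5=1.221+1.938j
aux → i_V1=-0.8962-0.01288j

2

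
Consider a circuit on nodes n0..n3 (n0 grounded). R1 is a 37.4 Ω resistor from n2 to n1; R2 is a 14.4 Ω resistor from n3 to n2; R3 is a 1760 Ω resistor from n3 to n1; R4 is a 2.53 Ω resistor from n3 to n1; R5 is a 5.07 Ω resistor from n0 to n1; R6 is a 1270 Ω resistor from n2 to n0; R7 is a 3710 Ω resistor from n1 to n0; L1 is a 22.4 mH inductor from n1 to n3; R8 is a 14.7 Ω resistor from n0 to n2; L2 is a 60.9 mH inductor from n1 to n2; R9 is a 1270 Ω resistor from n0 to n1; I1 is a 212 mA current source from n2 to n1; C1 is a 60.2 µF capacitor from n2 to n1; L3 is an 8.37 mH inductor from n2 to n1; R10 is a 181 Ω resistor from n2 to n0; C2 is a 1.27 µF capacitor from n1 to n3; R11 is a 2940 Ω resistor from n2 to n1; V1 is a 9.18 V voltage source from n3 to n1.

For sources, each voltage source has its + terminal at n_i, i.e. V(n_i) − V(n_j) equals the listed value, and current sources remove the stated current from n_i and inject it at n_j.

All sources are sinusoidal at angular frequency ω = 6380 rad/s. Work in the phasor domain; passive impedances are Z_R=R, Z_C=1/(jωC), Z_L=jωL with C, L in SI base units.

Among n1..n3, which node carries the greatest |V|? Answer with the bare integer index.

3

Apply KCL at each of the 3 non-ground nodes and solve the resulting linear system.
Node n1: branches {R1, R3, R4, R5, R7, L1, L2, R9, I1, C1, L3, C2, R11, V1} → V_1 = -0.1132+0.2728j
Node n2: branches {R1, R2, R6, R8, L2, I1, C1, L3, R10, R11} → V_2 = 0.3021-0.7277j
Node n3: branches {R2, R3, R4, L1, C2, V1} → V_3 = 9.067+0.2728j
Source currents: i(V1)=-4.242-0.07963j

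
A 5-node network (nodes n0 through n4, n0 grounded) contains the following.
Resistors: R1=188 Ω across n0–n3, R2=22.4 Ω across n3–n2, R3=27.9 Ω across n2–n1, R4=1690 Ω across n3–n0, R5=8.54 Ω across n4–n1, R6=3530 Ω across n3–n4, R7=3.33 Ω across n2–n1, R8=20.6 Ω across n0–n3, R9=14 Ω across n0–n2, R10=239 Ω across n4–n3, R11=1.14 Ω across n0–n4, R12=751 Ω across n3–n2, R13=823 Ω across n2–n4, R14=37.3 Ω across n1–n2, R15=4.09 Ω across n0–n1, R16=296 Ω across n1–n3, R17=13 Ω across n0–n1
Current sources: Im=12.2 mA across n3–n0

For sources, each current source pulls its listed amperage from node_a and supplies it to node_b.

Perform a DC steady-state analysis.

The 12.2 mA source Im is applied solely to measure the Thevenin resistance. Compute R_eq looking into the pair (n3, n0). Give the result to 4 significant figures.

Apply KCL at each of the 4 non-ground nodes and solve the resulting linear system.
Node n1: branches {R3, R5, R7, R14, R15, R16, R17} → V_1 = -0.009006
Node n2: branches {R2, R3, R7, R9, R12, R13, R14} → V_2 = -0.01832
Node n3: branches {R1, R2, R4, R6, R8, R10, R12, R16, Im} → V_3 = -0.1208
Node n4: branches {R5, R6, R10, R11, R13} → V_4 = -0.001617

R_eq = 9.902 Ω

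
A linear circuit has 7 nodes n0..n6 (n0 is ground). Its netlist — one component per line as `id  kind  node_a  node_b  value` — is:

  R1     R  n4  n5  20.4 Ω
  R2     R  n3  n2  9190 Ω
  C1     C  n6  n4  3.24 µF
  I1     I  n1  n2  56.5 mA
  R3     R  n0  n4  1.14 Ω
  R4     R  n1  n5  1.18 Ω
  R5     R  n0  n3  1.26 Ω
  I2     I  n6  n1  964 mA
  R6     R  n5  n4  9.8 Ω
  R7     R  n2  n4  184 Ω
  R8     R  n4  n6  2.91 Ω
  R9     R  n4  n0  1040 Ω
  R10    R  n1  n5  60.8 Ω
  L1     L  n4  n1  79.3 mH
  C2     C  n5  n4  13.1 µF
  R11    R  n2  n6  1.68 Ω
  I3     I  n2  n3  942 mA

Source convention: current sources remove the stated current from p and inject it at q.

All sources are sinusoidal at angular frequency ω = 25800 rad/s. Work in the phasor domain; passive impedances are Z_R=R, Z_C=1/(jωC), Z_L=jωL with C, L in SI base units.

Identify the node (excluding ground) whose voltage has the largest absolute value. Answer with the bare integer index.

2

Apply KCL at each of the 6 non-ground nodes and solve the resulting linear system.
Node n1: branches {I1, R4, I2, R10, L1} → V_1 = 0.9841-2.239j
Node n2: branches {R2, I1, R7, R11, I3} → V_2 = -7.486+1.183j
Node n3: branches {R2, R5, I3} → V_3 = 1.186+0.0001622j
Node n4: branches {R1, C1, R3, R6, R7, R8, R9, L1, C2} → V_4 = -1.072-0.0001466j
Node n5: branches {R1, R4, R6, R10, C2} → V_5 = -0.06767-2.240j
Node n6: branches {C1, I2, R8, R11} → V_6 = -6.059+1.194j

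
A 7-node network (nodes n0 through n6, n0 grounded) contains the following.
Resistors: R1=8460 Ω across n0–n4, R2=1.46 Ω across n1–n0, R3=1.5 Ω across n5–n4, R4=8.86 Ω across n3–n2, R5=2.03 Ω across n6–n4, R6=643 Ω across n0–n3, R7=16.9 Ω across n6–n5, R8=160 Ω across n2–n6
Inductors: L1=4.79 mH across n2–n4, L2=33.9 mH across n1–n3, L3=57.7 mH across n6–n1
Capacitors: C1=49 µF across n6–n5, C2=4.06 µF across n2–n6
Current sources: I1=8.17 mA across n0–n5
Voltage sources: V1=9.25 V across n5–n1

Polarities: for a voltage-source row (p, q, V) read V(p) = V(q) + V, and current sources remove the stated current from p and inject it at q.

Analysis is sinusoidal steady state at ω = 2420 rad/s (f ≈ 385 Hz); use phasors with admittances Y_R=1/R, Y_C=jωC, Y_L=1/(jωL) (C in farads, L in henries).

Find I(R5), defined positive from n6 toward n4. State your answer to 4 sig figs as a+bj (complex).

0.02155+0.03045j A

MNA unknowns: 6 node voltages V₁..V_6 plus 1 source current (V1)
R1: Y=0.0001182+0.000j on G[0,4]
L1: Y=0.000-0.08627j on G[2,4]
R2: Y=0.6849+0.000j on G[1,0]
R3: Y=0.6667+0.000j on G[5,4]
C1: Y=0.000+0.1186j on G[6,5]
L2: Y=0.000-0.01219j on G[1,3]
R4: Y=0.1129+0.000j on G[3,2]
C2: Y=0.000+0.009825j on G[2,6]
I1: z[0]−=0.00817, z[5]+=0.00817
R5: Y=0.4926+0.000j on G[6,4]
L3: Y=0.000-0.007162j on G[6,1]
R6: Y=0.001555+0.000j on G[0,3]
R7: Y=0.05917+0.000j on G[6,5]
R8: Y=0.006250+0.000j on G[2,6]
V1: row V5−V1=9.25, i_V1 at 5,1
solve → V1=-0.007369-0.001947j, V2=7.994+0.01089j, V3=7.796+0.8420j, V4=9.248+0.2059j, V5=9.243-0.001947j, V6=9.292+0.2677j
aux → i_V1=-0.01727+0.1604j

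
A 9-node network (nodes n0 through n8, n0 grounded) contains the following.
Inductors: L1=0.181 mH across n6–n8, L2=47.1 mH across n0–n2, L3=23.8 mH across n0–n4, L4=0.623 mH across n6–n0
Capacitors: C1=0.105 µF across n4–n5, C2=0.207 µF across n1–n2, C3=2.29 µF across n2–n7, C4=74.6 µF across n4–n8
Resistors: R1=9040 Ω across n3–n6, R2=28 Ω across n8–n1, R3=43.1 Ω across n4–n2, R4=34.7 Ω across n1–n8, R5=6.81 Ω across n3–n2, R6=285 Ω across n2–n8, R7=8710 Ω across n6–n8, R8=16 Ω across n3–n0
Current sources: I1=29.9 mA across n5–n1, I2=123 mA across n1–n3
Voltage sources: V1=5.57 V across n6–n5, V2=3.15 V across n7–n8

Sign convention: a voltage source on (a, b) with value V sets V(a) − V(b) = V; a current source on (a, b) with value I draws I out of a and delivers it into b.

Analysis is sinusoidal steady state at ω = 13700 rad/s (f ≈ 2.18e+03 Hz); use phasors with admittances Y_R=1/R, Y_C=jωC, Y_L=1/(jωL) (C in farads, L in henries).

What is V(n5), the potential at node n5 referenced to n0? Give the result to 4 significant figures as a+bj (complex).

MNA unknowns: 8 node voltages V₁..V_8 plus 2 source currents (V1, V2)
L1: Y=0.000-0.4033j on G[6,8]
L2: Y=0.000-0.001550j on G[0,2]
C1: Y=0.000+0.001439j on G[4,5]
C2: Y=0.000+0.002836j on G[1,2]
R1: Y=0.0001106+0.000j on G[3,6]
L3: Y=0.000-0.003067j on G[0,4]
R2: Y=0.03571+0.000j on G[8,1]
C3: Y=0.000+0.03137j on G[2,7]
R3: Y=0.02320+0.000j on G[4,2]
R4: Y=0.02882+0.000j on G[1,8]
R5: Y=0.1468+0.000j on G[3,2]
R6: Y=0.003509+0.000j on G[2,8]
I1: z[5]−=0.0299, z[1]+=0.0299
I2: z[1]−=0.123, z[3]+=0.123
R7: Y=0.0001148+0.000j on G[6,8]
C4: Y=0.000+1.022j on G[4,8]
L4: Y=0.000-0.1172j on G[6,0]
R8: Y=0.06250+0.000j on G[3,0]
V1: row V6−V5=5.57, i_V1 at 6,5
V2: row V7−V8=3.15, i_V2 at 7,8
solve → V1=-1.478-1.023j, V2=1.815+0.04883j, V3=1.860+0.03373j, V4=0.03218-1.211j, V5=-5.577-0.9609j, V6=-0.006856-0.9609j, V7=3.161-1.167j, V8=0.01137-1.167j
aux → i_V1=0.02954-0.008069j, i_V2=-0.03816-0.04225j

-5.577-0.9609j V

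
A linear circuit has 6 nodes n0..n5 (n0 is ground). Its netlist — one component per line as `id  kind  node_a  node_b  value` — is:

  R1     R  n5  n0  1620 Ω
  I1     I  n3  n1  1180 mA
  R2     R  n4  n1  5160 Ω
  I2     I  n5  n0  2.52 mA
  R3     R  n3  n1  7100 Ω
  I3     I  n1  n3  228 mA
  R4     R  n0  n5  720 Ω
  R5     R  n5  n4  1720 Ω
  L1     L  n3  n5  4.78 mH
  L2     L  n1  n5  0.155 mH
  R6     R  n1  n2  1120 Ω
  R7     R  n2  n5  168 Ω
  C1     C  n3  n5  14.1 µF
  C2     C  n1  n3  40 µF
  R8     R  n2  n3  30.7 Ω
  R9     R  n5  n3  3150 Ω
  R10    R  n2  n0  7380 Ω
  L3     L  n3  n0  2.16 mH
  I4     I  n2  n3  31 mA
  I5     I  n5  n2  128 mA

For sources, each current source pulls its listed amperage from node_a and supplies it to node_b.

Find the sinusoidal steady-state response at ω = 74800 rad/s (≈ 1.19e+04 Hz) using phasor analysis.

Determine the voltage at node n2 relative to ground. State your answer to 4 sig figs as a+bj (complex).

Element admittances at ω=74800 rad/s:
  Y(R1) = 0.0006173+0.000j S between n5,n0
  I1: injects 1.18 A into n1 (from n3)
  Y(R2) = 0.0001938+0.000j S between n4,n1
  I2: injects 0.00252 A into n0 (from n5)
  Y(R3) = 0.0001408+0.000j S between n3,n1
  I3: injects 0.228 A into n3 (from n1)
  Y(R4) = 0.001389+0.000j S between n0,n5
  Y(R5) = 0.0005814+0.000j S between n5,n4
  Y(L1) = 0.000-0.002797j S between n3,n5
  Y(L2) = 0.000-0.08625j S between n1,n5
  Y(R6) = 0.0008929+0.000j S between n1,n2
  Y(R7) = 0.005952+0.000j S between n2,n5
  Y(C1) = 0.000+1.055j S between n3,n5
  Y(C2) = 0.000+2.992j S between n1,n3
  Y(R8) = 0.03257+0.000j S between n2,n3
  Y(R9) = 0.0003175+0.000j S between n5,n3
  Y(R10) = 0.0001355+0.000j S between n2,n0
  Y(L3) = 0.000-0.006189j S between n3,n0
  I4: injects 0.031 A into n3 (from n2)
  I5: injects 0.128 A into n2 (from n5)
Assemble and solve the 5×5 MNA system:
  V(n1)=-0.09860-0.7594j  V(n2)=2.354-0.4101j  V(n3)=-0.09876-0.4265j  V(n4)=-0.09900-0.3976j  V(n5)=-0.09914-0.2770j

2.354-0.4101j V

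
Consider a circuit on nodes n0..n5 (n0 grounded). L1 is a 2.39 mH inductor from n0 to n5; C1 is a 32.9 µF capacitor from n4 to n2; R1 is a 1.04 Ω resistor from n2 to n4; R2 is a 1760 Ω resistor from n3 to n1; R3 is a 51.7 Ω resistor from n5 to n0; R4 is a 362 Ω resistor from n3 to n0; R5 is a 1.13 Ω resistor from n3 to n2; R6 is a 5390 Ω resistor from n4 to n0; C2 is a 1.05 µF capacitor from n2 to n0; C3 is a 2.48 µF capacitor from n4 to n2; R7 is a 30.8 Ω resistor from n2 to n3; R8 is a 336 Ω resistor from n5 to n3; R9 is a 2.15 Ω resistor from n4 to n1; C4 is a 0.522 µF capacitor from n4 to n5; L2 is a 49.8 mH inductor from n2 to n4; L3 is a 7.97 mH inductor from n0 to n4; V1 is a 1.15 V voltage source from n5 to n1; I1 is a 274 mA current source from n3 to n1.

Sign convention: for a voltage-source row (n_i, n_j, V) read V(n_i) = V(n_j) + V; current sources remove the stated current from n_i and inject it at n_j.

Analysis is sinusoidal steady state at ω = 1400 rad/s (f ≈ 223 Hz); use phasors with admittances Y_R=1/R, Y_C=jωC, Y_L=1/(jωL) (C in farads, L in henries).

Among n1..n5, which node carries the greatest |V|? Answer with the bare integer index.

3

MNA unknowns: 5 node voltages V₁..V_5 plus 1 source current (V1)
L1: Y=0.000-0.2989j on G[0,5]
C1: Y=0.000+0.04606j on G[4,2]
R1: Y=0.9615+0.000j on G[2,4]
R2: Y=0.0005682+0.000j on G[3,1]
R3: Y=0.01934+0.000j on G[5,0]
R4: Y=0.002762+0.000j on G[3,0]
R5: Y=0.8850+0.000j on G[3,2]
R6: Y=0.0001855+0.000j on G[4,0]
C2: Y=0.000+0.001470j on G[2,0]
C3: Y=0.000+0.003472j on G[4,2]
R7: Y=0.03247+0.000j on G[2,3]
R8: Y=0.002976+0.000j on G[5,3]
R9: Y=0.4651+0.000j on G[4,1]
C4: Y=0.000+0.0007308j on G[4,5]
L2: Y=0.000-0.01434j on G[2,4]
L3: Y=0.000-0.08962j on G[0,4]
V1: row V5−V1=1.15, i_V1 at 5,1
I1: z[3]−=0.274, z[1]+=0.274
solve → V1=-0.7681+0.04924j, V2=-1.566-0.1761j, V3=-1.851-0.1747j, V4=-1.294-0.1898j, V5=0.3819+0.04924j
aux → i_V1=-0.02858+0.1113j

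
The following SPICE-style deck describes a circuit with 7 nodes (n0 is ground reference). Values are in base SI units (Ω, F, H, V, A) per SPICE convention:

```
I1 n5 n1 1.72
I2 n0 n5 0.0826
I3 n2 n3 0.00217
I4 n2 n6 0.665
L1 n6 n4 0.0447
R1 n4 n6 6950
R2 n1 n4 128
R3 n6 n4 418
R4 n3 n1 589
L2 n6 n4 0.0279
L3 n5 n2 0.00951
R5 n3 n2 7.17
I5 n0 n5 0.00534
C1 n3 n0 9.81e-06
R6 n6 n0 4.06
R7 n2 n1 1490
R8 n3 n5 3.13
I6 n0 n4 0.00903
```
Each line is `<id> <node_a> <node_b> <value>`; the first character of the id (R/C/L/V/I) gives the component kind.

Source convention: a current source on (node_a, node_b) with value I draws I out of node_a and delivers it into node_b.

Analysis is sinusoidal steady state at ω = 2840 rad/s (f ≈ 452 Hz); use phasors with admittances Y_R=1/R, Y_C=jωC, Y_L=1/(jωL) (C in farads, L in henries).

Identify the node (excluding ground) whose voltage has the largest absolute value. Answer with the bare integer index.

Element admittances at ω=2840 rad/s:
  I1: injects 1.72 A into n1 (from n5)
  I2: injects 0.0826 A into n5 (from n0)
  I3: injects 0.00217 A into n3 (from n2)
  I4: injects 0.665 A into n6 (from n2)
  Y(L1) = 0.000-0.007877j S between n6,n4
  Y(R1) = 0.0001439+0.000j S between n4,n6
  Y(R2) = 0.007812+0.000j S between n1,n4
  Y(R3) = 0.002392+0.000j S between n6,n4
  Y(R4) = 0.001698+0.000j S between n3,n1
  Y(L2) = 0.000-0.01262j S between n6,n4
  Y(L3) = 0.000-0.03703j S between n5,n2
  Y(R5) = 0.1395+0.000j S between n3,n2
  I5: injects 0.00534 A into n5 (from n0)
  Y(C1) = 0.000+0.02786j S between n3,n0
  Y(R6) = 0.2463+0.000j S between n6,n0
  Y(R7) = 0.0006711+0.000j S between n2,n1
  Y(R8) = 0.3195+0.000j S between n3,n5
  I6: injects 0.00903 A into n4 (from n0)
Assemble and solve the 6×6 MNA system:
  V(n1)=180.3+63.54j  V(n2)=-4.298+67.26j  V(n3)=-0.2998+66.99j  V(n4)=15.29+62.47j  V(n5)=-5.363+66.87j  V(n6)=7.972+0.03391j

1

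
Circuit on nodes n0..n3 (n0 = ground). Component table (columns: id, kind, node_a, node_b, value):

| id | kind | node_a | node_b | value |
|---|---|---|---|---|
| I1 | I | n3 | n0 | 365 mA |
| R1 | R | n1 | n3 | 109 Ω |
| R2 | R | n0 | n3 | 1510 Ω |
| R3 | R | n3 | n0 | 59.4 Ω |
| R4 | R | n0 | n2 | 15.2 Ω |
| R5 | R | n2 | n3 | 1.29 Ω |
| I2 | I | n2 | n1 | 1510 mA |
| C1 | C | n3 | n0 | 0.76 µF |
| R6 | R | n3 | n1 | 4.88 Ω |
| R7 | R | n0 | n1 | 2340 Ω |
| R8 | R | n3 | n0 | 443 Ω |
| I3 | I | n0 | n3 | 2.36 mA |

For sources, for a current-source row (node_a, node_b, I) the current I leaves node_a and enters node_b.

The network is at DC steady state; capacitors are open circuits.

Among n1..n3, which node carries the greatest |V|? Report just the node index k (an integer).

2

Apply KCL at each of the 3 non-ground nodes and solve the resulting linear system.
Node n1: branches {R1, I2, R6, R7} → V_1 = 3.983
Node n2: branches {R4, R5, I2} → V_2 = -4.618
Node n3: branches {I1, R1, R2, R3, R5, C1, R6, R8, I3} → V_3 = -3.062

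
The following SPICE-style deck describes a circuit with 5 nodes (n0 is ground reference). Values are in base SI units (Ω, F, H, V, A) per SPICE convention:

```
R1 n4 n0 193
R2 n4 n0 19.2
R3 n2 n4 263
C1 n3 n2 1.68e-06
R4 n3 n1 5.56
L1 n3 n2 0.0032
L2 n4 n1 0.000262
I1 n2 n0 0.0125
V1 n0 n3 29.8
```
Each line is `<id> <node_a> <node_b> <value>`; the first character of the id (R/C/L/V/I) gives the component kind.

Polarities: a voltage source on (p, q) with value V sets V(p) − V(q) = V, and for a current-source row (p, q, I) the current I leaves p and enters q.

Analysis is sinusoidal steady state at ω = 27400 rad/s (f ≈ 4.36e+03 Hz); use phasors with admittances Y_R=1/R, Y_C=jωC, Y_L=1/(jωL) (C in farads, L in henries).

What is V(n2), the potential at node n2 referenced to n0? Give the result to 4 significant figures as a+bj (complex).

-29.06-0.5598j V

MNA unknowns: 4 node voltages V₁..V_4 plus 1 source current (V1)
R1: Y=0.005181+0.000j on G[4,0]
R2: Y=0.05208+0.000j on G[4,0]
R3: Y=0.003802+0.000j on G[2,4]
C1: Y=0.000+0.04603j on G[3,2]
R4: Y=0.1799+0.000j on G[3,1]
L1: Y=0.000-0.01141j on G[3,2]
L2: Y=0.000-0.1393j on G[4,1]
I1: z[2]−=0.0125, z[0]+=0.0125
V1: row V0−V3=29.8, i_V1 at 0,3
solve → V1=-23.39-2.105j, V2=-29.06-0.5598j, V3=-29.80+0.000j, V4=-20.68+6.166j
aux → i_V1=-1.172+0.3531j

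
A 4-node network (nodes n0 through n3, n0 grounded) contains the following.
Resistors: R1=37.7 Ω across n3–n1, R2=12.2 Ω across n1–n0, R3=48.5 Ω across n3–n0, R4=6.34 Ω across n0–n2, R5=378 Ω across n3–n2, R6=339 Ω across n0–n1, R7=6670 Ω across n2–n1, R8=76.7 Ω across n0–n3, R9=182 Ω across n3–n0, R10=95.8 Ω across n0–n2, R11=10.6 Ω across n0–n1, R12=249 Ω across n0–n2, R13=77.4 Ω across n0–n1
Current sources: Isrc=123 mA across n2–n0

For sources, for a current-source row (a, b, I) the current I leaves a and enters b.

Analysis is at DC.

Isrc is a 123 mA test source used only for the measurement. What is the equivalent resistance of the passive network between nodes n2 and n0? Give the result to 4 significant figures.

Apply KCL at each of the 3 non-ground nodes and solve the resulting linear system.
Node n1: branches {R1, R2, R6, R7, R11, R13} → V_1 = -0.003970
Node n2: branches {R4, R5, R7, R10, R12, Isrc} → V_2 = -0.7034
Node n3: branches {R1, R3, R5, R8, R9} → V_3 = -0.02878

R_eq = 5.719 Ω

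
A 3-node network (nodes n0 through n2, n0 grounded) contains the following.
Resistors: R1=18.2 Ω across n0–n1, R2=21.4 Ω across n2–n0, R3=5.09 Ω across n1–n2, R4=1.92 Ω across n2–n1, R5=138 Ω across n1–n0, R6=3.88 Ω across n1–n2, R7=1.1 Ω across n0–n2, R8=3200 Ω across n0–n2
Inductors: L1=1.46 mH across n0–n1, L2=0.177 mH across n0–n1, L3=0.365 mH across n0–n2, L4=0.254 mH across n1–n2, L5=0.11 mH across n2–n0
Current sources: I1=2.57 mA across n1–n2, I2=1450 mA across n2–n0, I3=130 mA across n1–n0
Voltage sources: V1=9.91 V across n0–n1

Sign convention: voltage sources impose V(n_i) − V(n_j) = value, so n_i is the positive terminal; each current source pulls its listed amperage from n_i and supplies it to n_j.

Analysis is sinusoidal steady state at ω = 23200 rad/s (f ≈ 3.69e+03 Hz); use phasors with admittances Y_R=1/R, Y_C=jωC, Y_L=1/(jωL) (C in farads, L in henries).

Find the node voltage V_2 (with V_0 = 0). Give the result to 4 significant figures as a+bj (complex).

-5.392-1.027j V

Element admittances at ω=23200 rad/s:
  Y(R1) = 0.05495+0.000j S between n0,n1
  Y(L1) = 0.000-0.02952j S between n0,n1
  Y(R2) = 0.04673+0.000j S between n2,n0
  Y(R3) = 0.1965+0.000j S between n1,n2
  I1: injects 0.00257 A into n2 (from n1)
  I2: injects 1.45 A into n0 (from n2)
  Y(R4) = 0.5208+0.000j S between n2,n1
  Y(L2) = 0.000-0.2435j S between n0,n1
  Y(R5) = 0.007246+0.000j S between n1,n0
  Y(R6) = 0.2577+0.000j S between n1,n2
  Y(L3) = 0.000-0.1181j S between n0,n2
  Y(L4) = 0.000-0.1697j S between n1,n2
  I3: injects 0.13 A into n0 (from n1)
  Y(R7) = 0.9091+0.000j S between n0,n2
  Y(L5) = 0.000-0.3918j S between n2,n0
  Y(R8) = 0.0003125+0.000j S between n0,n2
  V1: constraint V(n0)−V(n1) = 9.91
Assemble and solve the 3×3 MNA system:
  V(n1)=-9.910+0.000j  V(n2)=-5.392-1.027j
  i(V1)=-4.715+4.474j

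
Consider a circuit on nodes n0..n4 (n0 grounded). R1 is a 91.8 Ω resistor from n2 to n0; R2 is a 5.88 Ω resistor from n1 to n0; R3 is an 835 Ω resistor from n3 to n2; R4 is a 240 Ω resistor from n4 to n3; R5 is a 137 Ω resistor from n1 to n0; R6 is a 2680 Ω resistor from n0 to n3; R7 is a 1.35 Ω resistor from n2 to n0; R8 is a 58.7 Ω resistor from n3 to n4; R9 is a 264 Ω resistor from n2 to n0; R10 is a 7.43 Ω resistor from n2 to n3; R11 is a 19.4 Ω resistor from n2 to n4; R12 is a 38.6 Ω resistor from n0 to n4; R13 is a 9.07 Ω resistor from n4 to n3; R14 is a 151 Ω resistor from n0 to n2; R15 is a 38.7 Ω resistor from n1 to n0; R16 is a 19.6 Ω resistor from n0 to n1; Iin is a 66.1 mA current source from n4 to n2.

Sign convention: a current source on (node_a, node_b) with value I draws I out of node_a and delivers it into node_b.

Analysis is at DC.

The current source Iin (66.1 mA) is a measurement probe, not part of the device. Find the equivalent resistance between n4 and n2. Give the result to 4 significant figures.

Apply KCL at each of the 4 non-ground nodes and solve the resulting linear system.
Node n1: branches {R2, R5, R15, R16} → V_1 = 0.000
Node n2: branches {R1, R3, R7, R9, R10, R11, R14, Iin} → V_2 = 0.01525
Node n3: branches {R3, R4, R6, R8, R10, R13} → V_3 = -0.2111
Node n4: branches {R4, R8, R11, R12, R13, Iin} → V_4 = -0.4455

R_eq = 6.970 Ω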